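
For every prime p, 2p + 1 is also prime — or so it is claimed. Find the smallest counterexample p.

p = 7

A counterexample is any prime p such that 2p + 1 is not prime; we check each in order.
For p = 2, 3, 5 the conclusion holds.
p = 7: 2p + 1 = 15 = 3 × 5, not prime.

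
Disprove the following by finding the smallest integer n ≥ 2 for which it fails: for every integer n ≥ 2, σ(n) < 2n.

A counterexample is any integer n ≥ 2 such that the claim fails; we check each in order.
n = 2: σ(2) = 3; 3 < 4.
n = 3: σ(3) = 4; 4 < 6.
n = 4: σ(4) = 7; 7 < 8.
n = 5: σ(5) = 6; 6 < 10.
n = 6: σ(6) = 12; 12 ≥ 12.

n = 6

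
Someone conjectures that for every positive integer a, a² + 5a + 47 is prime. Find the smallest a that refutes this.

a = 38

For a = 1, 2, 3, 4, …, 35, 36, 37 the conclusion holds.
a = 38: a² + 5a + 47 = 1681 = 41 × 41, composite.
So a = 38 is the smallest counterexample.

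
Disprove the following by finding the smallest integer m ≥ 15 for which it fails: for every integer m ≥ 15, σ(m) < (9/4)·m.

Check each integer m ≥ 15 in order until the claim fails.
For m = 15, 16, 17, 18, 19, 20, 21, 22, 23 the conclusion holds.
m = 24: σ(24) = 60; 60 ≥ 54.
Hence m = 24 is a counterexample.

m = 24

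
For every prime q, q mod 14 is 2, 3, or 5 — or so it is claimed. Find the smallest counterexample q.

q = 7

Check each prime q in order until the claim fails.
q = 2: 2 mod 14 = 2.
q = 3: 3 mod 14 = 3.
q = 5: 5 mod 14 = 5.
q = 7: 7 mod 14 = 7 — not in {2, 3, 5}.
So q = 7 is the smallest counterexample.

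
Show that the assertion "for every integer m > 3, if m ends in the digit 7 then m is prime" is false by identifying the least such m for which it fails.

We need the least integer m > 3 for which m ends in the digit 7 but m is not prime.
For m = 7, 17 the conclusion holds.
m = 27: 27 ends in 7; 27 = 3 × 9, composite.
Thus m = 27 disproves the claim, and no smaller m works.

m = 27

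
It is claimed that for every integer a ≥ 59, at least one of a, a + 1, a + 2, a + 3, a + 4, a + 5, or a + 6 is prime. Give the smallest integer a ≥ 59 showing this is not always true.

For a = 59, 60, 61, 62, …, 87, 88, 89 the conclusion holds.
a = 90: 90 = 2 × 45; 91 = 7 × 13; 92 = 2 × 46; 93 = 3 × 31; 94 = 2 × 47; 95 = 5 × 19; 96 = 2 × 48 — all composite.
Hence a = 90 is a counterexample.

a = 90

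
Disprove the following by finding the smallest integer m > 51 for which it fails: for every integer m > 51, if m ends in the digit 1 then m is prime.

A counterexample is any integer m > 51 such that m ends in the digit 1 but m is not prime; we check each in order.
m = 61: 61 ends in 1 and is prime.
m = 71: 71 ends in 1 and is prime.
m = 81: 81 ends in 1; 81 = 3 × 27, composite.
Hence m = 81 is a counterexample.

m = 81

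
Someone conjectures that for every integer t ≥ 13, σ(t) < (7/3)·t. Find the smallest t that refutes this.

A counterexample is any integer t ≥ 13 such that the claim fails; we check each in order.
For t = 13, 14, 15, 16, …, 21, 22, 23 the conclusion holds.
t = 24: σ(24) = 60; 60 ≥ 56.

t = 24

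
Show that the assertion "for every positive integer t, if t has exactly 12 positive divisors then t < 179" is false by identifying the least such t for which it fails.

t = 198

Check each positive integer t in order until t has exactly 12 positive divisors but the claim fails.
The first 12 eligible values, up to t = 160, all satisfy the conclusion.
t = 198: τ(198) = 12; 198 ≥ 179.
So t = 198 is the smallest counterexample.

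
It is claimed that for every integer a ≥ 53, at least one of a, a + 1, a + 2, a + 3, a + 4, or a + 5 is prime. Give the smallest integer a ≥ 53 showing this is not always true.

a = 90

Check each integer a ≥ 53 in order until a, a + 1, a + 2, a + 3, a + 4, a + 5 are all composite.
For a = 53, 54, 55, 56, …, 87, 88, 89 the conclusion holds.
a = 90: 90 = 2 × 45; 91 = 7 × 13; 92 = 2 × 46; 93 = 3 × 31; 94 = 2 × 47; 95 = 5 × 19 — all composite.
Thus a = 90 disproves the claim, and no smaller a works.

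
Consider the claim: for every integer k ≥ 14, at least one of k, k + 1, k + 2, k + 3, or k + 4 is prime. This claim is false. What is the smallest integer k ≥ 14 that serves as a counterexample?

A counterexample is any integer k ≥ 14 such that k, k + 1, k + 2, k + 3, k + 4 are all composite; we check each in order.
The first 10 eligible values, up to k = 23, all satisfy the conclusion.
k = 24: 24 = 2 × 12; 25 = 5 × 5; 26 = 2 × 13; 27 = 3 × 9; 28 = 2 × 14 — all composite.

k = 24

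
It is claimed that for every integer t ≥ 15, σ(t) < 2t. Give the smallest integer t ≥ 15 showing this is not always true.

t = 18

t = 15: σ(15) = 24; 24 < 30.
t = 16: σ(16) = 31; 31 < 32.
t = 17: σ(17) = 18; 18 < 34.
t = 18: σ(18) = 39; 39 ≥ 36.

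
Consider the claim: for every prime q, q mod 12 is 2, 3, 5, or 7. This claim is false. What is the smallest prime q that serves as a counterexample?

The first 4 eligible values, up to q = 7, all satisfy the conclusion.
q = 11: 11 mod 12 = 11 — not in {2, 3, 5, 7}.

q = 11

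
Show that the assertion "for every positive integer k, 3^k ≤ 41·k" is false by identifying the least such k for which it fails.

k = 5

A counterexample is any positive integer k such that 3^k > 41·k; we check each in order.
The first 4 eligible values, up to k = 4, all satisfy the conclusion.
k = 5: 3^k = 243 and 41·k = 205, so 243 > 205.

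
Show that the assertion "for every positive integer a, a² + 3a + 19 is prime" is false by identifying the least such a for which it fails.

For a = 1, 2, 3, 4, …, 12, 13, 14 the conclusion holds.
a = 15: a² + 3a + 19 = 289 = 17 × 17, composite.

a = 15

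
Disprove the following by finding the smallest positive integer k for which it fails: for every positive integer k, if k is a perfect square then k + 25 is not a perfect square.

k = 144

A counterexample is any positive integer k such that k is a perfect square but k + 25 is a perfect square; we check each in order.
For k = 1, 4, 9, 16, …, 81, 100, 121 the conclusion holds.
k = 144: 144 = 12² and 144 + 25 = 169 = 13².
Hence k = 144 is a counterexample.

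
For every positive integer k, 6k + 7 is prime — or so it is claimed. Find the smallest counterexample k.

k = 3

For k = 1, 2 the conclusion holds.
k = 3: 6k + 7 = 25 = 5 × 5, composite.
So k = 3 is the smallest counterexample.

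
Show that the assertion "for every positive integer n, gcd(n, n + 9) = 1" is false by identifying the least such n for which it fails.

n = 3

Check each positive integer n in order until gcd(n, n + 9) > 1.
For n = 1, 2 the conclusion holds.
n = 3: gcd(3, 12) = 3.
So n = 3 is the smallest counterexample.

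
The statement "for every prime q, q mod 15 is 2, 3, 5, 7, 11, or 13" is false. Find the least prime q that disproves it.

A counterexample is any prime q such that the claim fails; we check each in order.
The first 7 eligible values, up to q = 17, all satisfy the conclusion.
q = 19: 19 mod 15 = 4 — not in {2, 3, 5, 7, 11, 13}.
So q = 19 is the smallest counterexample.

q = 19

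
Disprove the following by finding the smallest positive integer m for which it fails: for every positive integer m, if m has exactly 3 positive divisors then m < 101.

m = 4: τ(4) = 3; 4 < 101.
m = 9: τ(9) = 3; 9 < 101.
m = 25: τ(25) = 3; 25 < 101.
m = 49: τ(49) = 3; 49 < 101.
m = 121: τ(121) = 3; 121 ≥ 101.
Thus m = 121 disproves the claim, and no smaller m works.

m = 121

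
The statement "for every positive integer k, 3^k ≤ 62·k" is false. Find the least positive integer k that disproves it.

k = 6

A counterexample is any positive integer k such that 3^k > 62·k; we check each in order.
The first 5 eligible values, up to k = 5, all satisfy the conclusion.
k = 6: 3^k = 729 and 62·k = 372, so 729 > 372.
Hence k = 6 is a counterexample.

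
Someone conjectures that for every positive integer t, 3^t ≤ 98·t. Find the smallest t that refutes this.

Check each positive integer t in order until 3^t > 98·t.
t = 1: 3^t = 3 and 98·t = 98, so 3 ≤ 98.
t = 2: 3^t = 9 and 98·t = 196, so 9 ≤ 196.
t = 3: 3^t = 27 and 98·t = 294, so 27 ≤ 294.
t = 4: 3^t = 81 and 98·t = 392, so 81 ≤ 392.
t = 5: 3^t = 243 and 98·t = 490, so 243 ≤ 490.
t = 6: 3^t = 729 and 98·t = 588, so 729 > 588.

t = 6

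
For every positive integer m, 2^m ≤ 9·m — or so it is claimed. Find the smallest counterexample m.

m = 6

m = 1: 2^m = 2 and 9·m = 9, so 2 ≤ 9.
m = 2: 2^m = 4 and 9·m = 18, so 4 ≤ 18.
m = 3: 2^m = 8 and 9·m = 27, so 8 ≤ 27.
m = 4: 2^m = 16 and 9·m = 36, so 16 ≤ 36.
m = 5: 2^m = 32 and 9·m = 45, so 32 ≤ 45.
m = 6: 2^m = 64 and 9·m = 54, so 64 > 54.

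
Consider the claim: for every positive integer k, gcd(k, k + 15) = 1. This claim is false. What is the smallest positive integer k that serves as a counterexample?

k = 3

Check each positive integer k in order until gcd(k, k + 15) > 1.
For k = 1, 2 the conclusion holds.
k = 3: gcd(3, 18) = 3.
So k = 3 is the smallest counterexample.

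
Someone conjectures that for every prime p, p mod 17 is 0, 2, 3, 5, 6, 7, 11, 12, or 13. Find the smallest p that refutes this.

A counterexample is any prime p such that the claim fails; we check each in order.
For p = 2, 3, 5, 7, 11, 13, 17, 19, 23, 29 the conclusion holds.
p = 31: 31 mod 17 = 14 — not in {0, 2, 3, 5, 6, 7, 11, 12, 13}.
So p = 31 is the smallest counterexample.

p = 31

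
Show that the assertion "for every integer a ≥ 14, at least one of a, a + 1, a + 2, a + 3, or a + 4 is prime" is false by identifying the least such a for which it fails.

A counterexample is any integer a ≥ 14 such that a, a + 1, a + 2, a + 3, a + 4 are all composite; we check each in order.
For a = 14, 15, 16, 17, 18, 19, 20, 21, 22, 23 the conclusion holds.
a = 24: 24 = 2 × 12; 25 = 5 × 5; 26 = 2 × 13; 27 = 3 × 9; 28 = 2 × 14 — all composite.
So a = 24 is the smallest counterexample.

a = 24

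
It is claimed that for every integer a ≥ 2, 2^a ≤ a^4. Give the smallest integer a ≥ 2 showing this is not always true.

The first 15 eligible values, up to a = 16, all satisfy the conclusion.
a = 17: 2^a = 131072 and a^4 = 83521, so 131072 > 83521.
So a = 17 is the smallest counterexample.

a = 17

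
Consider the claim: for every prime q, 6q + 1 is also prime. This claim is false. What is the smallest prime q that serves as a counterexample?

For q = 2, 3, 5, 7, 11, 13, 17 the conclusion holds.
q = 19: 6q + 1 = 115 = 5 × 23, not prime.
Hence q = 19 is a counterexample.

q = 19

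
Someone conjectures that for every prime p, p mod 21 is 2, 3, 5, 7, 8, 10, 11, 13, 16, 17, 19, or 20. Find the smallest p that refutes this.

p = 43

A counterexample is any prime p such that the claim fails; we check each in order.
The first 13 eligible values, up to p = 41, all satisfy the conclusion.
p = 43: 43 mod 21 = 1 — not in {2, 3, 5, 7, 8, 10, 11, 13, 16, 17, 19, 20}.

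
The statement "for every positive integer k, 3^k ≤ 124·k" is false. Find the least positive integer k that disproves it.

k = 7

For k = 1, 2, 3, 4, 5, 6 the conclusion holds.
k = 7: 3^k = 2187 and 124·k = 868, so 2187 > 868.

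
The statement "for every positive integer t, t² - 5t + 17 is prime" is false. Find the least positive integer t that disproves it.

The first 12 eligible values, up to t = 12, all satisfy the conclusion.
t = 13: t² - 5t + 17 = 121 = 11 × 11, composite.
Thus t = 13 disproves the claim, and no smaller t works.

t = 13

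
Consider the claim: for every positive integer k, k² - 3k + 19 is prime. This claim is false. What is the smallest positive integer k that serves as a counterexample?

We need the least positive integer k for which k² - 3k + 19 is not prime.
For k = 1, 2, 3, 4, …, 15, 16, 17 the conclusion holds.
k = 18: k² - 3k + 19 = 289 = 17 × 17, composite.
So k = 18 is the smallest counterexample.

k = 18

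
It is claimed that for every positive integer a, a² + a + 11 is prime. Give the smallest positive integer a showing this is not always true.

a = 10

We need the least positive integer a for which a² + a + 11 is not prime.
For a = 1, 2, 3, 4, 5, 6, 7, 8, 9 the conclusion holds.
a = 10: a² + a + 11 = 121 = 11 × 11, composite.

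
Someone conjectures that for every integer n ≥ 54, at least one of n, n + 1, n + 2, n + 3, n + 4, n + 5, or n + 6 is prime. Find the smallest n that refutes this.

A counterexample is any integer n ≥ 54 such that n, n + 1, n + 2, n + 3, n + 4, n + 5, n + 6 are all composite; we check each in order.
For n = 54, 55, 56, 57, …, 87, 88, 89 the conclusion holds.
n = 90: 90 = 2 × 45; 91 = 7 × 13; 92 = 2 × 46; 93 = 3 × 31; 94 = 2 × 47; 95 = 5 × 19; 96 = 2 × 48 — all composite.

n = 90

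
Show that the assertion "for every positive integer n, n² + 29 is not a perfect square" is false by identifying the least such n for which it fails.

Check each positive integer n in order until n² + 29 is a perfect square.
The first 13 eligible values, up to n = 13, all satisfy the conclusion.
n = 14: 14² + 29 = 225 = 15², a perfect square.

n = 14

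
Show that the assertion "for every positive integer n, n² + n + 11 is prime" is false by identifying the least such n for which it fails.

Check each positive integer n in order until n² + n + 11 is not prime.
For n = 1, 2, 3, 4, 5, 6, 7, 8, 9 the conclusion holds.
n = 10: n² + n + 11 = 121 = 11 × 11, composite.
So n = 10 is the smallest counterexample.

n = 10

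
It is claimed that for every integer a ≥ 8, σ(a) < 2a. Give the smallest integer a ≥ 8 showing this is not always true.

a = 12

A counterexample is any integer a ≥ 8 such that the claim fails; we check each in order.
a = 8: σ(8) = 15; 15 < 16.
a = 9: σ(9) = 13; 13 < 18.
a = 10: σ(10) = 18; 18 < 20.
a = 11: σ(11) = 12; 12 < 22.
a = 12: σ(12) = 28; 28 ≥ 24.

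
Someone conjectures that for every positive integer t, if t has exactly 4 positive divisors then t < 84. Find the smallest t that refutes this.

A counterexample is any positive integer t such that t has exactly 4 positive divisors but the claim fails; we check each in order.
The first 25 eligible values, up to t = 82, all satisfy the conclusion.
t = 85: τ(85) = 4; 85 ≥ 84.
So t = 85 is the smallest counterexample.

t = 85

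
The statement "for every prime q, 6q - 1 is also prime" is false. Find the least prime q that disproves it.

We need the least prime q for which 6q - 1 is not prime.
The first 4 eligible values, up to q = 7, all satisfy the conclusion.
q = 11: 6q - 1 = 65 = 5 × 13, not prime.
So q = 11 is the smallest counterexample.

q = 11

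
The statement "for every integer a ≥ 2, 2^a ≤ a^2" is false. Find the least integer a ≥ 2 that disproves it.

a = 5

A counterexample is any integer a ≥ 2 such that 2^a > a^2; we check each in order.
For a = 2, 3, 4 the conclusion holds.
a = 5: 2^a = 32 and a^2 = 25, so 32 > 25.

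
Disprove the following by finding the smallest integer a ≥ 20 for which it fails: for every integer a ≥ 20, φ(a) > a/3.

A counterexample is any integer a ≥ 20 such that the claim fails; we check each in order.
For a = 20, 21, 22, 23 the conclusion holds.
a = 24: φ(24) = 8 and 24/3 = 8, so φ(24) ≤ 24/3.

a = 24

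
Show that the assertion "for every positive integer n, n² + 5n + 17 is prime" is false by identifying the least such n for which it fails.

Check each positive integer n in order until n² + 5n + 17 is not prime.
n = 1: n² + 5n + 17 = 23, prime.
n = 2: n² + 5n + 17 = 31, prime.
n = 3: n² + 5n + 17 = 41, prime.
n = 4: n² + 5n + 17 = 53, prime.
n = 5: n² + 5n + 17 = 67, prime.
n = 6: n² + 5n + 17 = 83, prime.
n = 7: n² + 5n + 17 = 101, prime.
n = 8: n² + 5n + 17 = 121 = 11 × 11, composite.
Hence n = 8 is a counterexample.

n = 8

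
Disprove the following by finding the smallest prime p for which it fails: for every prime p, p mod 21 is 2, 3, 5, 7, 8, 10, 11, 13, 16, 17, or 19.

A counterexample is any prime p such that the claim fails; we check each in order.
The first 12 eligible values, up to p = 37, all satisfy the conclusion.
p = 41: 41 mod 21 = 20 — not in {2, 3, 5, 7, 8, 10, 11, 13, 16, 17, 19}.
Thus p = 41 disproves the claim, and no smaller p works.

p = 41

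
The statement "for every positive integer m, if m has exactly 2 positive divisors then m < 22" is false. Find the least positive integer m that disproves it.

m = 23

We need the least positive integer m for which m has exactly 2 positive divisors but the claim fails.
For m = 2, 3, 5, 7, 11, 13, 17, 19 the conclusion holds.
m = 23: τ(23) = 2; 23 ≥ 22.
Hence m = 23 is a counterexample.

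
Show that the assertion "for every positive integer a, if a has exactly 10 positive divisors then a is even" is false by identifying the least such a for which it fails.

a = 405

Check each positive integer a in order until a has exactly 10 positive divisors but a is odd.
The first 9 eligible values, up to a = 368, all satisfy the conclusion.
a = 405: divisors of 405: 10 divisors; 405 is odd.
Thus a = 405 disproves the claim, and no smaller a works.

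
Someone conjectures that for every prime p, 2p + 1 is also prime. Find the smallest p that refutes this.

p = 7

p = 2: 2p + 1 = 5, prime.
p = 3: 2p + 1 = 7, prime.
p = 5: 2p + 1 = 11, prime.
p = 7: 2p + 1 = 15 = 3 × 5, not prime.
Thus p = 7 disproves the claim, and no smaller p works.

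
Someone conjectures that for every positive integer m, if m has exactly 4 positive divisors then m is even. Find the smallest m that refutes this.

The first 4 eligible values, up to m = 14, all satisfy the conclusion.
m = 15: divisors of 15: 1, 3, 5, 15; 15 is odd.

m = 15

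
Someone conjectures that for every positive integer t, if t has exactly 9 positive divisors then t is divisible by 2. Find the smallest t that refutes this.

A counterexample is any positive integer t such that t has exactly 9 positive divisors but t is not divisible by 2; we check each in order.
t = 36: τ(36) = 9; 36 mod 2 = 0.
t = 100: τ(100) = 9; 100 mod 2 = 0.
t = 196: τ(196) = 9; 196 mod 2 = 0.
t = 225: τ(225) = 9; 225 mod 2 = 1.
So t = 225 is the smallest counterexample.

t = 225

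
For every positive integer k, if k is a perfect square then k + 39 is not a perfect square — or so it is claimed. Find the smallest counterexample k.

k = 25

A counterexample is any positive integer k such that k is a perfect square but k + 39 is a perfect square; we check each in order.
For k = 1, 4, 9, 16 the conclusion holds.
k = 25: 25 = 5² and 25 + 39 = 64 = 8².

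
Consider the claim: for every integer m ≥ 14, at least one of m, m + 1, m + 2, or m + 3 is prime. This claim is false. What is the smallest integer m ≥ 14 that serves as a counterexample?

m = 24

Check each integer m ≥ 14 in order until m, m + 1, m + 2, m + 3 are all composite.
For m = 14, 15, 16, 17, 18, 19, 20, 21, 22, 23 the conclusion holds.
m = 24: 24 = 2 × 12; 25 = 5 × 5; 26 = 2 × 13; 27 = 3 × 9 — all composite.
So m = 24 is the smallest counterexample.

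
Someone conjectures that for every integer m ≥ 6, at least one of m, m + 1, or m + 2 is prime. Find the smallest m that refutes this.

m = 6: 7 is prime.
m = 7: 7 is prime.
m = 8: 8 = 2 × 4; 9 = 3 × 3; 10 = 2 × 5 — all composite.
So m = 8 is the smallest counterexample.

m = 8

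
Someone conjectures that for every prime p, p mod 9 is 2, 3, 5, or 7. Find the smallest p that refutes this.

p = 13

A counterexample is any prime p such that the claim fails; we check each in order.
p = 2: 2 mod 9 = 2.
p = 3: 3 mod 9 = 3.
p = 5: 5 mod 9 = 5.
p = 7: 7 mod 9 = 7.
p = 11: 11 mod 9 = 2.
p = 13: 13 mod 9 = 4 — not in {2, 3, 5, 7}.
Hence p = 13 is a counterexample.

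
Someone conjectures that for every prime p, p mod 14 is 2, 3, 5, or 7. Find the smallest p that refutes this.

p = 11

For p = 2, 3, 5, 7 the conclusion holds.
p = 11: 11 mod 14 = 11 — not in {2, 3, 5, 7}.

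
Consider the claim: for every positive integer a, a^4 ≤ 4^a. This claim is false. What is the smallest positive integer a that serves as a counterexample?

a = 3

For a = 1, 2 the conclusion holds.
a = 3: a^4 = 81 and 4^a = 64, so 81 > 64.
So a = 3 is the smallest counterexample.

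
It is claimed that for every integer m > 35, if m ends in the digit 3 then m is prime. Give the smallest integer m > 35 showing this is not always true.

m = 63

A counterexample is any integer m > 35 such that m ends in the digit 3 but m is not prime; we check each in order.
m = 43: 43 ends in 3 and is prime.
m = 53: 53 ends in 3 and is prime.
m = 63: 63 ends in 3; 63 = 3 × 21, composite.
Hence m = 63 is a counterexample.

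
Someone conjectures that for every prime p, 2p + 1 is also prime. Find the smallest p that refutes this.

p = 7

p = 2: 2p + 1 = 5, prime.
p = 3: 2p + 1 = 7, prime.
p = 5: 2p + 1 = 11, prime.
p = 7: 2p + 1 = 15 = 3 × 5, not prime.
Hence p = 7 is a counterexample.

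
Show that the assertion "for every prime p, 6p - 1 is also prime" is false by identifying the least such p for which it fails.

The first 4 eligible values, up to p = 7, all satisfy the conclusion.
p = 11: 6p - 1 = 65 = 5 × 13, not prime.

p = 11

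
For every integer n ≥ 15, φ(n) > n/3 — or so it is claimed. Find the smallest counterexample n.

n = 18

A counterexample is any integer n ≥ 15 such that the claim fails; we check each in order.
For n = 15, 16, 17 the conclusion holds.
n = 18: φ(18) = 6 and 18/3 = 6, so φ(18) ≤ 18/3.
Hence n = 18 is a counterexample.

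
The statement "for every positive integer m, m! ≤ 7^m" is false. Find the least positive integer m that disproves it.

For m = 1, 2, 3, 4, …, 14, 15, 16 the conclusion holds.
m = 17: m! = 355687428096000 and 7^m = 232630513987207, so 355687428096000 > 232630513987207.
Thus m = 17 disproves the claim, and no smaller m works.

m = 17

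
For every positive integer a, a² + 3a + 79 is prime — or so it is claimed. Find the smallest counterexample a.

a = 5

A counterexample is any positive integer a such that a² + 3a + 79 is not prime; we check each in order.
The first 4 eligible values, up to a = 4, all satisfy the conclusion.
a = 5: a² + 3a + 79 = 119 = 7 × 17, composite.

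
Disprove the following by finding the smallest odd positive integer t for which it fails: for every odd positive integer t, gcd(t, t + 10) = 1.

t = 5

Check each odd positive integer t in order until gcd(t, t + 10) > 1.
For t = 1, 3 the conclusion holds.
t = 5: gcd(5, 15) = 5.
Thus t = 5 disproves the claim, and no smaller t works.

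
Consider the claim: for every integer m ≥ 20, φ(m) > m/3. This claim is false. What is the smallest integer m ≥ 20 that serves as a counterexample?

m = 20: φ(20) = 8 and 20/3 = 20/3, so φ(20) > 20/3.
m = 21: φ(21) = 12 and 21/3 = 7, so φ(21) > 21/3.
m = 22: φ(22) = 10 and 22/3 = 22/3, so φ(22) > 22/3.
m = 23: φ(23) = 22 and 23/3 = 23/3, so φ(23) > 23/3.
m = 24: φ(24) = 8 and 24/3 = 8, so φ(24) ≤ 24/3.

m = 24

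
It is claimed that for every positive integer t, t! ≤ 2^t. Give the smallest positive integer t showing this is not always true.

Check each positive integer t in order until t! > 2^t.
t = 1: t! = 1 and 2^t = 2, so 1 ≤ 2.
t = 2: t! = 2 and 2^t = 4, so 2 ≤ 4.
t = 3: t! = 6 and 2^t = 8, so 6 ≤ 8.
t = 4: t! = 24 and 2^t = 16, so 24 > 16.
Thus t = 4 disproves the claim, and no smaller t works.

t = 4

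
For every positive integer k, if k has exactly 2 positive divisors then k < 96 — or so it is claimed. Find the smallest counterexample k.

k = 97

We need the least positive integer k for which k has exactly 2 positive divisors but the claim fails.
For k = 2, 3, 5, 7, …, 79, 83, 89 the conclusion holds.
k = 97: τ(97) = 2; 97 ≥ 96.
Hence k = 97 is a counterexample.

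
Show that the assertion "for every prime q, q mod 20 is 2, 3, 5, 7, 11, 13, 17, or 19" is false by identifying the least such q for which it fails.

q = 29

The first 9 eligible values, up to q = 23, all satisfy the conclusion.
q = 29: 29 mod 20 = 9 — not in {2, 3, 5, 7, 11, 13, 17, 19}.
Hence q = 29 is a counterexample.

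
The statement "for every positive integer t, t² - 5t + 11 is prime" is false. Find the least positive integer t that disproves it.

Check each positive integer t in order until t² - 5t + 11 is not prime.
For t = 1, 2, 3, 4, 5, 6 the conclusion holds.
t = 7: t² - 5t + 11 = 25 = 5 × 5, composite.
So t = 7 is the smallest counterexample.

t = 7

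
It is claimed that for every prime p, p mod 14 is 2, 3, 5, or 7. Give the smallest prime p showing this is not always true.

p = 11

Check each prime p in order until the claim fails.
For p = 2, 3, 5, 7 the conclusion holds.
p = 11: 11 mod 14 = 11 — not in {2, 3, 5, 7}.
So p = 11 is the smallest counterexample.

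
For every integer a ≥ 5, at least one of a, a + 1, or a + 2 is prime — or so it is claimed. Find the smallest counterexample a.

a = 8

Check each integer a ≥ 5 in order until a, a + 1, a + 2 are all composite.
a = 5: 5 is prime.
a = 6: 7 is prime.
a = 7: 7 is prime.
a = 8: 8 = 2 × 4; 9 = 3 × 3; 10 = 2 × 5 — all composite.
Hence a = 8 is a counterexample.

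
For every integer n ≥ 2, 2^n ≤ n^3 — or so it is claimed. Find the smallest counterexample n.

A counterexample is any integer n ≥ 2 such that 2^n > n^3; we check each in order.
The first 8 eligible values, up to n = 9, all satisfy the conclusion.
n = 10: 2^n = 1024 and n^3 = 1000, so 1024 > 1000.

n = 10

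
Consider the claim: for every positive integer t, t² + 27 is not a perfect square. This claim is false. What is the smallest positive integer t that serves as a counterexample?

t = 3

t = 1: 1² + 27 = 28, not a perfect square.
t = 2: 2² + 27 = 31, not a perfect square.
t = 3: 3² + 27 = 36 = 6², a perfect square.
Hence t = 3 is a counterexample.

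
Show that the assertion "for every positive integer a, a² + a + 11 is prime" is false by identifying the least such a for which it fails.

A counterexample is any positive integer a such that a² + a + 11 is not prime; we check each in order.
The first 9 eligible values, up to a = 9, all satisfy the conclusion.
a = 10: a² + a + 11 = 121 = 11 × 11, composite.
Hence a = 10 is a counterexample.

a = 10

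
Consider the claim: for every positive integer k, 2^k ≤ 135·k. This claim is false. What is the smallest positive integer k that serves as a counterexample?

We need the least positive integer k for which 2^k > 135·k.
For k = 1, 2, 3, 4, 5, 6, 7, 8, 9, 10 the conclusion holds.
k = 11: 2^k = 2048 and 135·k = 1485, so 2048 > 1485.
So k = 11 is the smallest counterexample.

k = 11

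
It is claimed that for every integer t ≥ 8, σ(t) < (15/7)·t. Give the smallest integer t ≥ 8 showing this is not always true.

Check each integer t ≥ 8 in order until the claim fails.
For t = 8, 9, 10, 11 the conclusion holds.
t = 12: σ(12) = 28; 28 ≥ 180/7.

t = 12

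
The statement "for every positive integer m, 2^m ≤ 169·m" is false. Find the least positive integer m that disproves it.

m = 11

A counterexample is any positive integer m such that 2^m > 169·m; we check each in order.
For m = 1, 2, 3, 4, 5, 6, 7, 8, 9, 10 the conclusion holds.
m = 11: 2^m = 2048 and 169·m = 1859, so 2048 > 1859.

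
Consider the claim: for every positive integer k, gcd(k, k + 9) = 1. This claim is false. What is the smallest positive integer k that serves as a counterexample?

We need the least positive integer k for which gcd(k, k + 9) > 1.
k = 1: gcd(1, 10) = 1.
k = 2: gcd(2, 11) = 1.
k = 3: gcd(3, 12) = 3.
Hence k = 3 is a counterexample.

k = 3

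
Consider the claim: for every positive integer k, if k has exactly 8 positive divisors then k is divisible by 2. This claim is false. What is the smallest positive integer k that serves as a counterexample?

k = 105

For k = 24, 30, 40, 42, …, 88, 102, 104 the conclusion holds.
k = 105: τ(105) = 8; 105 mod 2 = 1.
So k = 105 is the smallest counterexample.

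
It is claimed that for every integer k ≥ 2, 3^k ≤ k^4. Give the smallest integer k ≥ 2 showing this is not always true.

k = 8

The first 6 eligible values, up to k = 7, all satisfy the conclusion.
k = 8: 3^k = 6561 and k^4 = 4096, so 6561 > 4096.
Thus k = 8 disproves the claim, and no smaller k works.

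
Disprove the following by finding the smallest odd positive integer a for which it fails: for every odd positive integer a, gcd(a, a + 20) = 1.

We need the least odd positive integer a for which gcd(a, a + 20) > 1.
For a = 1, 3 the conclusion holds.
a = 5: gcd(5, 25) = 5.

a = 5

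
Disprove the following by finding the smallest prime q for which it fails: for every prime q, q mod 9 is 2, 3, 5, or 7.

A counterexample is any prime q such that the claim fails; we check each in order.
q = 2: 2 mod 9 = 2.
q = 3: 3 mod 9 = 3.
q = 5: 5 mod 9 = 5.
q = 7: 7 mod 9 = 7.
q = 11: 11 mod 9 = 2.
q = 13: 13 mod 9 = 4 — not in {2, 3, 5, 7}.

q = 13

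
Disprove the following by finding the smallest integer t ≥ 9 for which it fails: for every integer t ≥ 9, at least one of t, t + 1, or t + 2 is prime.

t = 14

We need the least integer t ≥ 9 for which t, t + 1, t + 2 are all composite.
t = 9: 11 is prime.
t = 10: 11 is prime.
t = 11: 11 is prime.
t = 12: 13 is prime.
t = 13: 13 is prime.
t = 14: 14 = 2 × 7; 15 = 3 × 5; 16 = 2 × 8 — all composite.
So t = 14 is the smallest counterexample.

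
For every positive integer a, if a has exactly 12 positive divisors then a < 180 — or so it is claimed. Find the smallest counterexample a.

a = 198

Check each positive integer a in order until a has exactly 12 positive divisors but the claim fails.
For a = 60, 72, 84, 90, …, 150, 156, 160 the conclusion holds.
a = 198: τ(198) = 12; 198 ≥ 180.
Hence a = 198 is a counterexample.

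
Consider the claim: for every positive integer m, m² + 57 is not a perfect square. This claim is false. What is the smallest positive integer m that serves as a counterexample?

m = 8

We need the least positive integer m for which m² + 57 is a perfect square.
The first 7 eligible values, up to m = 7, all satisfy the conclusion.
m = 8: 8² + 57 = 121 = 11², a perfect square.
Hence m = 8 is a counterexample.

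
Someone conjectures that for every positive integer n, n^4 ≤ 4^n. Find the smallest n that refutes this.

Check each positive integer n in order until n^4 > 4^n.
n = 1: n^4 = 1 and 4^n = 4, so 1 ≤ 4.
n = 2: n^4 = 16 and 4^n = 16, so 16 ≤ 16.
n = 3: n^4 = 81 and 4^n = 64, so 81 > 64.

n = 3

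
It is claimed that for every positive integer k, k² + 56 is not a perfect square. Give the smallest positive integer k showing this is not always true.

k = 5

Check each positive integer k in order until k² + 56 is a perfect square.
The first 4 eligible values, up to k = 4, all satisfy the conclusion.
k = 5: 5² + 56 = 81 = 9², a perfect square.
Hence k = 5 is a counterexample.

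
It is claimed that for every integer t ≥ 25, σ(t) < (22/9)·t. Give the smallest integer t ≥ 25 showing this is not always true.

A counterexample is any integer t ≥ 25 such that the claim fails; we check each in order.
For t = 25, 26, 27, 28, …, 33, 34, 35 the conclusion holds.
t = 36: σ(36) = 91; 91 ≥ 88.
Hence t = 36 is a counterexample.

t = 36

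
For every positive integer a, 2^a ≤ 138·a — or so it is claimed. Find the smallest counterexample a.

a = 11

For a = 1, 2, 3, 4, 5, 6, 7, 8, 9, 10 the conclusion holds.
a = 11: 2^a = 2048 and 138·a = 1518, so 2048 > 1518.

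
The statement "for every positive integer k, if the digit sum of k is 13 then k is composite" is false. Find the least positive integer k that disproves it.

Check each positive integer k in order until the digit sum of k is 13 but k is prime.
k = 49: digit sum 13; 49 is composite.
k = 58: digit sum 13; 58 is composite.
k = 67: digit sum 13; 67 is prime, not composite.
Hence k = 67 is a counterexample.

k = 67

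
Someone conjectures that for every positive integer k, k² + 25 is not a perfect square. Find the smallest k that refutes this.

k = 12

We need the least positive integer k for which k² + 25 is a perfect square.
The first 11 eligible values, up to k = 11, all satisfy the conclusion.
k = 12: 12² + 25 = 169 = 13², a perfect square.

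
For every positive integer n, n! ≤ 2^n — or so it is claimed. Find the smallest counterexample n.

We need the least positive integer n for which n! > 2^n.
For n = 1, 2, 3 the conclusion holds.
n = 4: n! = 24 and 2^n = 16, so 24 > 16.

n = 4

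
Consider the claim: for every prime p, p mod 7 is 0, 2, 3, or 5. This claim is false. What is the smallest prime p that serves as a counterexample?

Check each prime p in order until the claim fails.
p = 2: 2 mod 7 = 2.
p = 3: 3 mod 7 = 3.
p = 5: 5 mod 7 = 5.
p = 7: 7 mod 7 = 0.
p = 11: 11 mod 7 = 4 — not in {0, 2, 3, 5}.

p = 11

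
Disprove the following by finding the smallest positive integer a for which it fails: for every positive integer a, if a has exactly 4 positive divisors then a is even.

a = 15

For a = 6, 8, 10, 14 the conclusion holds.
a = 15: divisors of 15: 1, 3, 5, 15; 15 is odd.
Hence a = 15 is a counterexample.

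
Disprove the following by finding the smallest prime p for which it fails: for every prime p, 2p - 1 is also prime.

Check each prime p in order until 2p - 1 is not prime.
For p = 2, 3 the conclusion holds.
p = 5: 2p - 1 = 9 = 3 × 3, not prime.
Thus p = 5 disproves the claim, and no smaller p works.

p = 5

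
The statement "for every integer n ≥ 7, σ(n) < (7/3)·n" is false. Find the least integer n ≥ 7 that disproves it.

Check each integer n ≥ 7 in order until the claim fails.
For n = 7, 8, 9, 10, 11 the conclusion holds.
n = 12: σ(12) = 28; 28 ≥ 28.

n = 12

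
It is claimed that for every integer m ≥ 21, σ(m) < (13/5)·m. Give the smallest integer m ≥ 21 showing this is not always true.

m = 60

A counterexample is any integer m ≥ 21 such that the claim fails; we check each in order.
The first 39 eligible values, up to m = 59, all satisfy the conclusion.
m = 60: σ(60) = 168; 168 ≥ 156.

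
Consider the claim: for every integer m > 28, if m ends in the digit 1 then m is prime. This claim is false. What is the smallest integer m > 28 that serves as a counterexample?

m = 51

For m = 31, 41 the conclusion holds.
m = 51: 51 ends in 1; 51 = 3 × 17, composite.
Thus m = 51 disproves the claim, and no smaller m works.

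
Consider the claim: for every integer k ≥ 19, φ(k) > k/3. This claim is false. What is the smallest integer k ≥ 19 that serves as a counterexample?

A counterexample is any integer k ≥ 19 such that the claim fails; we check each in order.
The first 5 eligible values, up to k = 23, all satisfy the conclusion.
k = 24: φ(24) = 8 and 24/3 = 8, so φ(24) ≤ 24/3.
Hence k = 24 is a counterexample.

k = 24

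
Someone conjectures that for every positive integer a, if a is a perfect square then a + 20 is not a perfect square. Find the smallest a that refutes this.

We need the least positive integer a for which a is a perfect square but a + 20 is a perfect square.
a = 1: 1 + 20 = 21, not a perfect square.
a = 4: 4 + 20 = 24, not a perfect square.
a = 9: 9 + 20 = 29, not a perfect square.
a = 16: 16 = 4² and 16 + 20 = 36 = 6².
Thus a = 16 disproves the claim, and no smaller a works.

a = 16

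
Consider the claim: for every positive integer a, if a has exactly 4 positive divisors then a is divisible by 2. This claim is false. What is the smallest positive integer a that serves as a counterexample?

Check each positive integer a in order until a has exactly 4 positive divisors but a is not divisible by 2.
a = 6: τ(6) = 4; 6 mod 2 = 0.
a = 8: τ(8) = 4; 8 mod 2 = 0.
a = 10: τ(10) = 4; 10 mod 2 = 0.
a = 14: τ(14) = 4; 14 mod 2 = 0.
a = 15: τ(15) = 4; 15 mod 2 = 1.

a = 15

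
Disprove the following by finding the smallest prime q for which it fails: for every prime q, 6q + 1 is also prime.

Check each prime q in order until 6q + 1 is not prime.
q = 2: 6q + 1 = 13, prime.
q = 3: 6q + 1 = 19, prime.
q = 5: 6q + 1 = 31, prime.
q = 7: 6q + 1 = 43, prime.
q = 11: 6q + 1 = 67, prime.
q = 13: 6q + 1 = 79, prime.
q = 17: 6q + 1 = 103, prime.
q = 19: 6q + 1 = 115 = 5 × 23, not prime.
Thus q = 19 disproves the claim, and no smaller q works.

q = 19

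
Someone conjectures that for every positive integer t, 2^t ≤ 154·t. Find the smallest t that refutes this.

We need the least positive integer t for which 2^t > 154·t.
For t = 1, 2, 3, 4, 5, 6, 7, 8, 9, 10 the conclusion holds.
t = 11: 2^t = 2048 and 154·t = 1694, so 2048 > 1694.
So t = 11 is the smallest counterexample.

t = 11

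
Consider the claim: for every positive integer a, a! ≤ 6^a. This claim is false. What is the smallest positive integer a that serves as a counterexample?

a = 14

We need the least positive integer a for which a! > 6^a.
For a = 1, 2, 3, 4, …, 11, 12, 13 the conclusion holds.
a = 14: a! = 87178291200 and 6^a = 78364164096, so 87178291200 > 78364164096.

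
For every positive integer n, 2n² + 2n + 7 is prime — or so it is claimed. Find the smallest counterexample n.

Check each positive integer n in order until 2n² + 2n + 7 is not prime.
The first 5 eligible values, up to n = 5, all satisfy the conclusion.
n = 6: 2n² + 2n + 7 = 91 = 7 × 13, composite.
So n = 6 is the smallest counterexample.

n = 6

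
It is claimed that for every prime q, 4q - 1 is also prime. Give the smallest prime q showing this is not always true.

A counterexample is any prime q such that 4q - 1 is not prime; we check each in order.
For q = 2, 3, 5 the conclusion holds.
q = 7: 4q - 1 = 27 = 3 × 9, not prime.
So q = 7 is the smallest counterexample.

q = 7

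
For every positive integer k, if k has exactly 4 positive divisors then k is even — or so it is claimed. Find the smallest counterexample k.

We need the least positive integer k for which k has exactly 4 positive divisors but k is odd.
k = 6: divisors of 6: 1, 2, 3, 6; 6 is even.
k = 8: divisors of 8: 1, 2, 4, 8; 8 is even.
k = 10: divisors of 10: 1, 2, 5, 10; 10 is even.
k = 14: divisors of 14: 1, 2, 7, 14; 14 is even.
k = 15: divisors of 15: 1, 3, 5, 15; 15 is odd.
Hence k = 15 is a counterexample.

k = 15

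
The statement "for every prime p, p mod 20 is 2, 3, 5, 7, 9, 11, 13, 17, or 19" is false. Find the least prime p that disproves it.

We need the least prime p for which the claim fails.
For p = 2, 3, 5, 7, …, 29, 31, 37 the conclusion holds.
p = 41: 41 mod 20 = 1 — not in {2, 3, 5, 7, 9, 11, 13, 17, 19}.

p = 41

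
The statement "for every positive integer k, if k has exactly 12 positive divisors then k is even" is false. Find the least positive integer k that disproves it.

For k = 60, 72, 84, 90, …, 294, 306, 308 the conclusion holds.
k = 315: divisors of 315: 12 divisors; 315 is odd.

k = 315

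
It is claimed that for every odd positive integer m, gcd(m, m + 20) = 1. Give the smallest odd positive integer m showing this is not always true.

A counterexample is any odd positive integer m such that gcd(m, m + 20) > 1; we check each in order.
m = 1: gcd(1, 21) = 1.
m = 3: gcd(3, 23) = 1.
m = 5: gcd(5, 25) = 5.

m = 5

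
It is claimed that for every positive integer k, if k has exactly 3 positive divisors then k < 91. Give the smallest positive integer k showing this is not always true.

We need the least positive integer k for which k has exactly 3 positive divisors but the claim fails.
For k = 4, 9, 25, 49 the conclusion holds.
k = 121: τ(121) = 3; 121 ≥ 91.
Hence k = 121 is a counterexample.

k = 121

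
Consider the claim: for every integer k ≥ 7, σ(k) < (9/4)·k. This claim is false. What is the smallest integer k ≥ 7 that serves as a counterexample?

We need the least integer k ≥ 7 for which the claim fails.
For k = 7, 8, 9, 10, 11 the conclusion holds.
k = 12: σ(12) = 28; 28 ≥ 27.

k = 12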